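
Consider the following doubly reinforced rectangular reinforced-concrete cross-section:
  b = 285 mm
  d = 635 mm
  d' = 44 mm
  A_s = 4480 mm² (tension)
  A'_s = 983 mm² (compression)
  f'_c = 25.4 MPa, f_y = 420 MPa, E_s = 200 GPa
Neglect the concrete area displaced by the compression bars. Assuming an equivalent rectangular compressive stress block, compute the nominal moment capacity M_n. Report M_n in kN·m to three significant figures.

M_n ≈ 1000 kN·m

Assume both tension and compression steel yield.
Net tension couple steel: A_s − A'_s = 3497 mm².
a = (A_s − A'_s) f_y / (0.85 f'_c b) = 1468740/(0.85 × 25.4 × 285) = 238.70 mm.
c = a/β₁ = 238.70/0.85 = 280.82 mm; ε'_s = 0.003(c − d')/c = 0.0025 ≥ f_y/E_s = 0.0021, so compression steel does yield.
M_n = (A_s − A'_s) f_y (d − a/2) + A'_s f_y (d − d') = [1468740 × (635 − 119.35) + 412860 × (635 − 44)] × 10⁻⁶ = 757.36 + 244.00 = 1001.36 kN·m.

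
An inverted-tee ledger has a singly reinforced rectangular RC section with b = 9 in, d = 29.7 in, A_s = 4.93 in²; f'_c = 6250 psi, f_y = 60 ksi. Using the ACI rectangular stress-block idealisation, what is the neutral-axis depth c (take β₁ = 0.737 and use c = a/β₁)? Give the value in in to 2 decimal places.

T = A_s f_y = 4.93 × 60 = 295.8 kips.
a = T/(0.85 f'_c b) = 295.8/(0.85 × 6.25 × 9) = 6.1867 in.
With β₁ = 0.737, c = a/β₁ = 6.1867/0.737 = 8.39 in.

c ≈ 8.39 in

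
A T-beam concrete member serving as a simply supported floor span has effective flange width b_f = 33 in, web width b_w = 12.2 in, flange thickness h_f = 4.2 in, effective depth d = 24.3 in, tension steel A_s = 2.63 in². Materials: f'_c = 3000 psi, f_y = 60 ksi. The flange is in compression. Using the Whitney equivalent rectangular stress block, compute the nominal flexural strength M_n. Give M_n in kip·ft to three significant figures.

Tension: T = A_s f_y = 2.63 × 60 = 157.8 kips.
Try a within the flange: a = T/(0.85 f'_c b_f) = 157.8/(0.85 × 3 × 33) = 1.875 in.
Since a = 1.875 ≤ h_f = 4.2 in, the stress block lies entirely in the flange; analyse as a rectangular beam of width b_f.
M_n = T(d − a/2) = 157.8 × (24.3 − 0.9375) = 3686.6 kip·in.
M_n = 3686.6/12 = 307.22 kip·ft.

M_n ≈ 307 kip·ft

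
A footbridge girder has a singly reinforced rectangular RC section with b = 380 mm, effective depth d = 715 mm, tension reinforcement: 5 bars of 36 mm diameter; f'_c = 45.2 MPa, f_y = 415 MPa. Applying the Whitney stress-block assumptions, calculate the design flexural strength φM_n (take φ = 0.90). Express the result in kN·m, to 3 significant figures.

φM_n ≈ 1220 kN·m

A_s = 5 × 1018 = 5090 mm².
T = A_s f_y = 5090 × 415 = 2112350 N = 2112.35 kN.
From C = T: a = T/(0.85 f'_c b) = 2112350/(0.85 × 45.2 × 380) = 144.69 mm.
M_n = T(d − a/2) = 2112.35 kN × (715 − 72.345) mm = 1357.51 kN·m.
φM_n = 0.90 × 1357.51 = 1221.76 kN·m.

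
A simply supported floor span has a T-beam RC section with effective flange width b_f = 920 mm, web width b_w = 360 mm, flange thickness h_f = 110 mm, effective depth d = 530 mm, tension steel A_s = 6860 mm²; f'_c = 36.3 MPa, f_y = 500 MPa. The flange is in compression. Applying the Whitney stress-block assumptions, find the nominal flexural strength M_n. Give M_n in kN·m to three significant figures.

M_n ≈ 1610 kN·m

Tension: T = A_s f_y = 6860 × 500 = 3430000 N.
Try a within the flange: a = T/(0.85 f'_c b_f) = 3430000/(0.85 × 36.3 × 920) = 120.83 mm.
a = 120.83 > h_f = 110 mm: the block extends into the web. Split into flange-overhang and web parts.
C_f = 0.85 f'_c (b_f − b_w) h_f = 0.85 × 36.3 × (920 − 360) × 110 = 1900668 N.
Remaining web compression depth: a_w = (T − C_f)/(0.85 f'_c b_w) = (3430000 − 1900668)/(0.85 × 36.3 × 360) = 137.68 mm.
M_n = C_f(d − h_f/2) + (T − C_f)(d − a_w/2) = 1900668 × (530 − 55) + 1529332 × (530 − 68.84) = 902.82 + 705.27 = 1608.09 × 10⁶ N·mm.
M_n = 1608.09 kN·m.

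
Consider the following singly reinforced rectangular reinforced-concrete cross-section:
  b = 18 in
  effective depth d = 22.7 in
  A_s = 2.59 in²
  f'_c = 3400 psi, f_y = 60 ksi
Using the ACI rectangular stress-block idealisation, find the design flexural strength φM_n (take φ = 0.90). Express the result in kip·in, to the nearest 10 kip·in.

φM_n ≈ 2970 kip·in

T = A_s f_y = 2.59 × 60 = 155.4 kips.
a = T/(0.85 f'_c b) = 155.4/(0.85 × 3.4 × 18) = 2.987 in.
M_n = T(d − a/2) = 155.4 × (22.7 − 1.4935) = 3295.5 kip·in.
φM_n = 0.90 × 3295.5 = 2966.0 kip·in.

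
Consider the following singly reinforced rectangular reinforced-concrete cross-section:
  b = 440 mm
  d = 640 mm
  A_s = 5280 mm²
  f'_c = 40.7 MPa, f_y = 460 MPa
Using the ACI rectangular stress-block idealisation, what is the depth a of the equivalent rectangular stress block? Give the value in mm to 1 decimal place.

T = A_s f_y = 5280 × 460 = 2428800 N = 2428.8 kN.
Setting C = 0.85 f'_c a b equal to T: a = 2428800/(0.85 × 40.7 × 440) = 159.6 mm.

a ≈ 159.6 mm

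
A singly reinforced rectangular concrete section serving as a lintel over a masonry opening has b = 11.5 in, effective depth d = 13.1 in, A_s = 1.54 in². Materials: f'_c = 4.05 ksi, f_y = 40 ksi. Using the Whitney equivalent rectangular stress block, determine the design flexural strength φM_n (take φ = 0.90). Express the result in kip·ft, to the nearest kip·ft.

T = A_s f_y = 1.54 × 40 = 61.6 kips.
a = T/(0.85 f'_c b) = 61.6/(0.85 × 4.05 × 11.5) = 1.556 in.
M_n = T(d − a/2) = 61.6 × (13.1 − 0.778) = 759.0 kip·in = 759.0/12 = 63.25 kip·ft.
φM_n = 0.90 × 63.25 = 56.93 kip·ft.

φM_n ≈ 57 kip·ft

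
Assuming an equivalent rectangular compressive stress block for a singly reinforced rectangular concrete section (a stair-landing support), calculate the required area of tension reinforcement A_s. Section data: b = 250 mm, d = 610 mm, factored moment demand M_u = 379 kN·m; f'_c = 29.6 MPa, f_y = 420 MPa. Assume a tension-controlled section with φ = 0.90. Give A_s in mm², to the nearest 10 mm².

M_n = M_u/φ = 379/0.90 = 421.111 kN·m.
With M_n = 0.85 f'_c a b (d − a/2), solve the quadratic for a:
a = d − √(d² − 2M_n/(0.85 f'_c b)) = 610 − √(610² − 2 × 421.111×10⁶/(0.85 × 29.6 × 250)) = 121.94 mm.
A_s = 0.85 f'_c a b / f_y = 0.85 × 29.6 × 121.94 × 250 / 420 = 1826.2 mm².

A_s ≈ 1830 mm²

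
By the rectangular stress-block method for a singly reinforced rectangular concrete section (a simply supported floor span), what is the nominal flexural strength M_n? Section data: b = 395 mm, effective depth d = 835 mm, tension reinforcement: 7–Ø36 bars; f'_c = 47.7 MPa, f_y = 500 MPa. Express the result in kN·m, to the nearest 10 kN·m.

M_n ≈ 2580 kN·m

A_s = 7 × 1018 = 7126 mm².
T = A_s f_y = 7126 × 500 = 3563000 N = 3563 kN.
From C = T: a = T/(0.85 f'_c b) = 3563000/(0.85 × 47.7 × 395) = 222.48 mm.
M_n = T(d − a/2) = 3563 kN × (835 − 111.24) mm = 2578.76 kN·m.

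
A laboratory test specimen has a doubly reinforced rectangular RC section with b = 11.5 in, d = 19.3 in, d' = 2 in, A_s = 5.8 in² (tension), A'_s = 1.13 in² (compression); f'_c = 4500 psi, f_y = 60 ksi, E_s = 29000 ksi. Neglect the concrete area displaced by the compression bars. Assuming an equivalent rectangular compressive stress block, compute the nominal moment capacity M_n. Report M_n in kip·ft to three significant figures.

M_n ≈ 474 kip·ft

Assume both steels yield.
a = (A_s − A'_s) f_y/(0.85 f'_c b) = (5.8 − 1.13) × 60/(0.85 × 4.5 × 11.5) = 6.370 in.
c = a/β₁ = 6.370/0.825 = 7.721 in; ε'_s = 0.003(c − d')/c = 0.0022 ≥ ε_y = 0.0021, so the compression steel yields.
M_n = (A_s − A'_s) f_y (d − a/2) + A'_s f_y (d − d') = 280.2 × (19.3 − 3.185) + 67.8 × (19.3 − 2) = 4515.4 + 1172.9 = 5688.3 kip·in = 5688.3/12 = 474.03 kip·ft.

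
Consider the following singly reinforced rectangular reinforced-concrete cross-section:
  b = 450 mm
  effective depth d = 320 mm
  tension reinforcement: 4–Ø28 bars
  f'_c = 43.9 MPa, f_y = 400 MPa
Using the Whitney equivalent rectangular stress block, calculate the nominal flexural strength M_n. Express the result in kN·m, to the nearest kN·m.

M_n ≈ 286 kN·m

A_s = 4 × 616 = 2464 mm².
T = A_s f_y = 2464 × 400 = 985600 N = 985.6 kN.
From C = T: a = T/(0.85 f'_c b) = 985600/(0.85 × 43.9 × 450) = 58.70 mm.
M_n = T(d − a/2) = 985.6 kN × (320 − 29.35) mm = 286.46 kN·m.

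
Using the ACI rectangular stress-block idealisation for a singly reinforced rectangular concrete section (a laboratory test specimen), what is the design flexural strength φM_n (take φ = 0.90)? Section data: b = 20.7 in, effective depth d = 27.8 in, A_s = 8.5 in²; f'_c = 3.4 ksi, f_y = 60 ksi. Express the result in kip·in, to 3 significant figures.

T = A_s f_y = 8.5 × 60 = 510 kips.
a = T/(0.85 f'_c b) = 510/(0.85 × 3.4 × 20.7) = 8.525 in.
M_n = T(d − a/2) = 510 × (27.8 − 4.2625) = 12004.1 kip·in.
φM_n = 0.90 × 12004.1 = 10803.7 kip·in.

φM_n ≈ 10800 kip·in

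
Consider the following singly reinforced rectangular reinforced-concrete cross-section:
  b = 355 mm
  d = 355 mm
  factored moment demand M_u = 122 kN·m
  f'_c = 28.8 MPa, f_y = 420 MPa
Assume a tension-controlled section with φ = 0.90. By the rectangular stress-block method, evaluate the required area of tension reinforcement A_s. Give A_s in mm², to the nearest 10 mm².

A_s ≈ 970 mm²

M_n = M_u/φ = 122/0.90 = 135.556 kN·m.
With M_n = 0.85 f'_c a b (d − a/2), solve the quadratic for a:
a = d − √(d² − 2M_n/(0.85 f'_c b)) = 355 − √(355² − 2 × 135.556×10⁶/(0.85 × 28.8 × 355)) = 47.06 mm.
A_s = 0.85 f'_c a b / f_y = 0.85 × 28.8 × 47.06 × 355 / 420 = 973.7 mm².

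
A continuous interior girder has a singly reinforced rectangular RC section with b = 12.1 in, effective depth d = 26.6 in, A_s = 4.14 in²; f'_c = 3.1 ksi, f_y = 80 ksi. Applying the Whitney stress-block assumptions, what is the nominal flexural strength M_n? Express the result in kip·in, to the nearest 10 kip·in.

T = A_s f_y = 4.14 × 80 = 331.2 kips.
a = T/(0.85 f'_c b) = 331.2/(0.85 × 3.1 × 12.1) = 10.388 in.
M_n = T(d − a/2) = 331.2 × (26.6 − 5.194) = 7089.7 kip·in.

M_n ≈ 7090 kip·in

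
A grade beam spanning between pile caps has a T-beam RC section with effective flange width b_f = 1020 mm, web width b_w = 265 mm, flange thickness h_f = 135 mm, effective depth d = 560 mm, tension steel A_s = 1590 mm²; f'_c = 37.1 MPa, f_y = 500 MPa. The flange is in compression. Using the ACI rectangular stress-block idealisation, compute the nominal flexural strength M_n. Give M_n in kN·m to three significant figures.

Tension: T = A_s f_y = 1590 × 500 = 795000 N.
Try a within the flange: a = T/(0.85 f'_c b_f) = 795000/(0.85 × 37.1 × 1020) = 24.72 mm.
Since a = 24.72 ≤ h_f = 135 mm, the stress block lies entirely in the flange; analyse as a rectangular beam of width b_f.
M_n = T(d − a/2) = 795000 × (560 − 12.36) = 435.37 × 10⁶ N·mm.
M_n = 435.37 kN·m.

M_n ≈ 435 kN·m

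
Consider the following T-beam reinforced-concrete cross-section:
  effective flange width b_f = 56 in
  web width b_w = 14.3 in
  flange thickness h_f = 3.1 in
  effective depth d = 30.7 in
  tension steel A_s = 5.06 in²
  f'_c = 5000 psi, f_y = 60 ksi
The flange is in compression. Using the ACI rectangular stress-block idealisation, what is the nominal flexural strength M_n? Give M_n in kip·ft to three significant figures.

M_n ≈ 761 kip·ft

Tension: T = A_s f_y = 5.06 × 60 = 303.6 kips.
Try a within the flange: a = T/(0.85 f'_c b_f) = 303.6/(0.85 × 5 × 56) = 1.276 in.
Since a = 1.276 ≤ h_f = 3.1 in, the stress block lies entirely in the flange; analyse as a rectangular beam of width b_f.
M_n = T(d − a/2) = 303.6 × (30.7 − 0.638) = 9126.8 kip·in.
M_n = 9126.8/12 = 760.57 kip·ft.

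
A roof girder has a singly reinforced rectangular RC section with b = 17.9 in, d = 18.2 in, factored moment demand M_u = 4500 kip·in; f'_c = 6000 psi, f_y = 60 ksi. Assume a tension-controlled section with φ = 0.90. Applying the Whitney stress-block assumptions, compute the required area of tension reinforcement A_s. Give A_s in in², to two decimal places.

M_n = M_u/φ = 4500/0.90 = 5000 kip·in.
From M_n = 0.85 f'_c a b (d − a/2):
a = d − √(d² − 2M_n/(0.85 f'_c b)) = 18.2 − √(18.2² − 2 × 5000/(0.85 × 6 × 17.9)) = 3.310 in.
A_s = 0.85 f'_c a b / f_y = 0.85 × 6 × 3.310 × 17.9 / 60 = 5.036 in².

A_s ≈ 5.04 in²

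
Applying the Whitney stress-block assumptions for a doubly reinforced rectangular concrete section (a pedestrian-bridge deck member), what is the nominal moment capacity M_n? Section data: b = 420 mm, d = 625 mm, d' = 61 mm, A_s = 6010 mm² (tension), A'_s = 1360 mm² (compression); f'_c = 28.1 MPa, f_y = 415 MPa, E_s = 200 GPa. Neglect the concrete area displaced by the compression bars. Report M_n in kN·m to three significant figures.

Assume both tension and compression steel yield.
Net tension couple steel: A_s − A'_s = 4650 mm².
a = (A_s − A'_s) f_y / (0.85 f'_c b) = 1929750/(0.85 × 28.1 × 420) = 192.37 mm.
c = a/β₁ = 192.37/0.849 = 226.58 mm; ε'_s = 0.003(c − d')/c = 0.0022 ≥ f_y/E_s = 0.0021, so compression steel does yield.
M_n = (A_s − A'_s) f_y (d − a/2) + A'_s f_y (d − d') = [1929750 × (625 − 96.185) + 564400 × (625 − 61)] × 10⁻⁶ = 1020.48 + 318.32 = 1338.80 kN·m.

M_n ≈ 1340 kN·m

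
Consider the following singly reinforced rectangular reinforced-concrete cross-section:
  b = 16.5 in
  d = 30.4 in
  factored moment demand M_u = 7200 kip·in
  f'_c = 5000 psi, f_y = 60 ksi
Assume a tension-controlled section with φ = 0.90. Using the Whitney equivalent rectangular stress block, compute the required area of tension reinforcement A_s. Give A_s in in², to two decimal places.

A_s ≈ 4.70 in²

M_n = M_u/φ = 7200/0.90 = 8000 kip·in.
From M_n = 0.85 f'_c a b (d − a/2):
a = d − √(d² − 2M_n/(0.85 f'_c b)) = 30.4 − √(30.4² − 2 × 8000/(0.85 × 5 × 16.5)) = 4.018 in.
A_s = 0.85 f'_c a b / f_y = 0.85 × 5 × 4.018 × 16.5 / 60 = 4.696 in².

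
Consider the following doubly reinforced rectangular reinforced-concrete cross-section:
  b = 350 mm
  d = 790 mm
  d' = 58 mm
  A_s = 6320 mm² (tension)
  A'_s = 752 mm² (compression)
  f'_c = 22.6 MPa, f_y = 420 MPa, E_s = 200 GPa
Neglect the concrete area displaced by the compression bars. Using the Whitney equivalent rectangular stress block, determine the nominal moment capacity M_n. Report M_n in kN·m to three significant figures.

Assume both tension and compression steel yield.
Net tension couple steel: A_s − A'_s = 5568 mm².
a = (A_s − A'_s) f_y / (0.85 f'_c b) = 2338560/(0.85 × 22.6 × 350) = 347.82 mm.
c = a/β₁ = 347.82/0.85 = 409.20 mm; ε'_s = 0.003(c − d')/c = 0.0026 ≥ f_y/E_s = 0.0021, so compression steel does yield.
M_n = (A_s − A'_s) f_y (d − a/2) + A'_s f_y (d − d') = [2338560 × (790 − 173.91) + 315840 × (790 − 58)] × 10⁻⁶ = 1440.76 + 231.19 = 1671.95 kN·m.

M_n ≈ 1670 kN·m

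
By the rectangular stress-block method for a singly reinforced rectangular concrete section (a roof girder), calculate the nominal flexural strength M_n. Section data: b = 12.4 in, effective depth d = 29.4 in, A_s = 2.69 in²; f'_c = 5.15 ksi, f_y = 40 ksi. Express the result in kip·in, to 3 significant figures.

T = A_s f_y = 2.69 × 40 = 107.6 kips.
a = T/(0.85 f'_c b) = 107.6/(0.85 × 5.15 × 12.4) = 1.982 in.
M_n = T(d − a/2) = 107.6 × (29.4 − 0.991) = 3056.8 kip·in.

M_n ≈ 3060 kip·in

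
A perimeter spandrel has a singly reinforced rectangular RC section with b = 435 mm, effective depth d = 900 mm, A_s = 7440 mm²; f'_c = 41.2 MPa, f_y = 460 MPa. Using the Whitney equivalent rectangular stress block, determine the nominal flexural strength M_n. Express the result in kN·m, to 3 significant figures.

M_n ≈ 2700 kN·m

T = A_s f_y = 7440 × 460 = 3422400 N = 3422.4 kN.
From C = T: a = T/(0.85 f'_c b) = 3422400/(0.85 × 41.2 × 435) = 224.66 mm.
M_n = T(d − a/2) = 3422.4 kN × (900 − 112.33) mm = 2695.72 kN·m.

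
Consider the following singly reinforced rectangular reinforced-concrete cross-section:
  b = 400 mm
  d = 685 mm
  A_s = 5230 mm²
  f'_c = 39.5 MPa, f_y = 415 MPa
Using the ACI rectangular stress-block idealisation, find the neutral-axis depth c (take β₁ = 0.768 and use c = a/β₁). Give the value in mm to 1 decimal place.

T = A_s f_y = 5230 × 415 = 2170450 N = 2170.45 kN.
Setting C = 0.85 f'_c a b equal to T: a = 2170450/(0.85 × 39.5 × 400) = 161.612 mm.
With β₁ = 0.768, c = a/β₁ = 161.612/0.768 = 210.4 mm.

c ≈ 210.4 mm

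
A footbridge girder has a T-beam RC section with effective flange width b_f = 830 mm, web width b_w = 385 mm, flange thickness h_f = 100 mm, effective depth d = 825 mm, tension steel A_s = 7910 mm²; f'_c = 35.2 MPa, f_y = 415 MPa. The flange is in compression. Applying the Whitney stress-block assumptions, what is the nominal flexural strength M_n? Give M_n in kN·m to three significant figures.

Tension: T = A_s f_y = 7910 × 415 = 3282650 N.
Try a within the flange: a = T/(0.85 f'_c b_f) = 3282650/(0.85 × 35.2 × 830) = 132.19 mm.
a = 132.19 > h_f = 100 mm: the block extends into the web. Split into flange-overhang and web parts.
C_f = 0.85 f'_c (b_f − b_w) h_f = 0.85 × 35.2 × (830 − 385) × 100 = 1331440 N.
Remaining web compression depth: a_w = (T − C_f)/(0.85 f'_c b_w) = (3282650 − 1331440)/(0.85 × 35.2 × 385) = 169.39 mm.
M_n = C_f(d − h_f/2) + (T − C_f)(d − a_w/2) = 1331440 × (825 − 50) + 1951210 × (825 − 84.695) = 1031.87 + 1444.49 = 2476.36 × 10⁶ N·mm.
M_n = 2476.36 kN·m.

M_n ≈ 2480 kN·m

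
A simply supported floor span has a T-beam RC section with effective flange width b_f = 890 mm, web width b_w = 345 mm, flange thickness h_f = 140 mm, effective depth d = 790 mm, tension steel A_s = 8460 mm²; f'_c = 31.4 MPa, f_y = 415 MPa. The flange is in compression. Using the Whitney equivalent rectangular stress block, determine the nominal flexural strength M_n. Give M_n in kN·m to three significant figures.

M_n ≈ 2510 kN·m

Tension: T = A_s f_y = 8460 × 415 = 3510900 N.
Try a within the flange: a = T/(0.85 f'_c b_f) = 3510900/(0.85 × 31.4 × 890) = 147.80 mm.
a = 147.80 > h_f = 140 mm: the block extends into the web. Split into flange-overhang and web parts.
C_f = 0.85 f'_c (b_f − b_w) h_f = 0.85 × 31.4 × (890 − 345) × 140 = 2036447 N.
Remaining web compression depth: a_w = (T − C_f)/(0.85 f'_c b_w) = (3510900 − 2036447)/(0.85 × 31.4 × 345) = 160.13 mm.
M_n = C_f(d − h_f/2) + (T − C_f)(d − a_w/2) = 2036447 × (790 − 70) + 1474453 × (790 − 80.065) = 1466.24 + 1046.77 = 2513.01 × 10⁶ N·mm.
M_n = 2513.01 kN·m.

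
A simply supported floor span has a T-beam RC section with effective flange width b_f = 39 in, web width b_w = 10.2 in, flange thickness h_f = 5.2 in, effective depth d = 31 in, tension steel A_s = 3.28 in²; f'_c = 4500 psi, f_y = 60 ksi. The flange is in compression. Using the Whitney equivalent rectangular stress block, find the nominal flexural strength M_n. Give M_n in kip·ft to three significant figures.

Tension: T = A_s f_y = 3.28 × 60 = 196.8 kips.
Try a within the flange: a = T/(0.85 f'_c b_f) = 196.8/(0.85 × 4.5 × 39) = 1.319 in.
Since a = 1.319 ≤ h_f = 5.2 in, the stress block lies entirely in the flange; analyse as a rectangular beam of width b_f.
M_n = T(d − a/2) = 196.8 × (31 − 0.6595) = 5971.0 kip·in.
M_n = 5971.0/12 = 497.58 kip·ft.

M_n ≈ 498 kip·ft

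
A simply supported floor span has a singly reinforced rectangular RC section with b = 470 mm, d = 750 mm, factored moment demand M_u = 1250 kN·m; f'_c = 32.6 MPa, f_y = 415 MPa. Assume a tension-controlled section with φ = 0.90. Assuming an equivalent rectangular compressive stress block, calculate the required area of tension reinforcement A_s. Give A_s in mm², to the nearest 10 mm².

M_n = M_u/φ = 1250/0.90 = 1388.89 kN·m.
With M_n = 0.85 f'_c a b (d − a/2), solve the quadratic for a:
a = d − √(d² − 2M_n/(0.85 f'_c b)) = 750 − √(750² − 2 × 1388.89×10⁶/(0.85 × 32.6 × 470)) = 159.06 mm.
A_s = 0.85 f'_c a b / f_y = 0.85 × 32.6 × 159.06 × 470 / 415 = 4991.7 mm².

A_s ≈ 4990 mm²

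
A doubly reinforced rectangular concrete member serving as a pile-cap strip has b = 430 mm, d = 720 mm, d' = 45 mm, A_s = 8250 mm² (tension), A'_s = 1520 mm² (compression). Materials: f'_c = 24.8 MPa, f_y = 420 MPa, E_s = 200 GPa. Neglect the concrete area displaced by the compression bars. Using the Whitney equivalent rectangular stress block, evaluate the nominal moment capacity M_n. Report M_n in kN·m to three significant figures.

M_n ≈ 2030 kN·m

Assume both tension and compression steel yield.
Net tension couple steel: A_s − A'_s = 6730 mm².
a = (A_s − A'_s) f_y / (0.85 f'_c b) = 2826600/(0.85 × 24.8 × 430) = 311.84 mm.
c = a/β₁ = 311.84/0.85 = 366.87 mm; ε'_s = 0.003(c − d')/c = 0.0026 ≥ f_y/E_s = 0.0021, so compression steel does yield.
M_n = (A_s − A'_s) f_y (d − a/2) + A'_s f_y (d − d') = [2826600 × (720 − 155.92) + 638400 × (720 − 45)] × 10⁻⁶ = 1594.43 + 430.92 = 2025.35 kN·m.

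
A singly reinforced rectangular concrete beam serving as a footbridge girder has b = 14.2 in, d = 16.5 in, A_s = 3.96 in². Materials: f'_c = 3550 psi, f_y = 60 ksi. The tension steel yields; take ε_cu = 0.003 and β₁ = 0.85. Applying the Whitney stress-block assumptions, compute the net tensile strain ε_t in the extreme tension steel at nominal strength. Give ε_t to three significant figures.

a = A_s f_y/(0.85 f'_c b) = 5.545 in.
β₁ = 0.85, so c = a/β₁ = 5.545/0.85 = 6.524 in.
From the linear strain diagram with ε_cu = 0.003: ε_t = 0.003 (d − c)/c = 0.003 × (16.5 − 6.524)/6.524 = 0.00459.
ε_t is between 0.004 and 0.005 — transition zone.

ε_t ≈ 0.00459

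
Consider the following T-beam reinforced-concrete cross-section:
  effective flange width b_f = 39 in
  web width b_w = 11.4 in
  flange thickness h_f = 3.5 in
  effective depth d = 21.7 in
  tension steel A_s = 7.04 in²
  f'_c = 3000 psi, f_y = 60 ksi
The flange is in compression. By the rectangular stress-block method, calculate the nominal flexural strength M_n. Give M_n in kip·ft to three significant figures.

M_n ≈ 683 kip·ft

Tension: T = A_s f_y = 7.04 × 60 = 422.4 kips.
Try a within the flange: a = T/(0.85 f'_c b_f) = 422.4/(0.85 × 3 × 39) = 4.247 in.
a = 4.247 > h_f = 3.5 in: the block extends into the web. Split into flange-overhang and web parts.
C_f = 0.85 f'_c (b_f − b_w) h_f = 0.85 × 3 × (39 − 11.4) × 3.5 = 246.3 kips.
Remaining web compression depth: a_w = (T − C_f)/(0.85 f'_c b_w) = (422.4 − 246.3)/(0.85 × 3 × 11.4) = 6.058 in.
M_n = C_f(d − h_f/2) + (T − C_f)(d − a_w/2) = 246.3 × (21.7 − 1.75) + 176.1 × (21.7 − 3.029) = 4913.7 + 3288.0 = 8201.7 kip·in.
M_n = 8201.7/12 = 683.48 kip·ft.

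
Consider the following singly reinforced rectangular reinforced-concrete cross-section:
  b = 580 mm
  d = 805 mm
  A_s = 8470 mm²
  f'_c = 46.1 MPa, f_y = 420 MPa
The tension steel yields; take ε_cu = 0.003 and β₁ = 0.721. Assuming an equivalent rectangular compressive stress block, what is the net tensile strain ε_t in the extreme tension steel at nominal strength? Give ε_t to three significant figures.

ε_t ≈ 0.00812

a = A_s f_y/(0.85 f'_c b) = 156.53 mm.
β₁ = 0.721, so c = a/β₁ = 156.53/0.721 = 217.10 mm.
From the linear strain diagram with ε_cu = 0.003: ε_t = 0.003 (d − c)/c = 0.003 × (805 − 217.10)/217.10 = 0.00812.
Since ε_t ≥ 0.005, the section is tension-controlled.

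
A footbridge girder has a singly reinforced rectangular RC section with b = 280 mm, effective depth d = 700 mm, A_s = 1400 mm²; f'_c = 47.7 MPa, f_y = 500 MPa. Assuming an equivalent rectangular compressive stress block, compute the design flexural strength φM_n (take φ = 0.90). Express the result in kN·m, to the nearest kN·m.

T = A_s f_y = 1400 × 500 = 700000 N = 700 kN.
From C = T: a = T/(0.85 f'_c b) = 700000/(0.85 × 47.7 × 280) = 61.66 mm.
M_n = T(d − a/2) = 700 kN × (700 − 30.83) mm = 468.42 kN·m.
φM_n = 0.90 × 468.42 = 421.58 kN·m.

φM_n ≈ 422 kN·m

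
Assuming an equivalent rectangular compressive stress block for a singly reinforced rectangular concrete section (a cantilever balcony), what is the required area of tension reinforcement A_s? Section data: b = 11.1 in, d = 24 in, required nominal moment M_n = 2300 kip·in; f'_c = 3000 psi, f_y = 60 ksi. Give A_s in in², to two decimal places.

From M_n = 0.85 f'_c a b (d − a/2):
a = d − √(d² − 2M_n/(0.85 f'_c b)) = 24 − √(24² − 2 × 2300/(0.85 × 3 × 11.1)) = 3.666 in.
A_s = 0.85 f'_c a b / f_y = 0.85 × 3 × 3.666 × 11.1 / 60 = 1.729 in².

A_s ≈ 1.73 in²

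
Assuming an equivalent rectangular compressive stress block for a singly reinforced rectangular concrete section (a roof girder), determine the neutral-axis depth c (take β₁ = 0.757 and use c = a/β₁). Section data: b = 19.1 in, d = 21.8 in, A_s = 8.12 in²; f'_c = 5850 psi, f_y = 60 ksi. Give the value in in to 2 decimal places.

c ≈ 6.78 in

T = A_s f_y = 8.12 × 60 = 487.2 kips.
a = T/(0.85 f'_c b) = 487.2/(0.85 × 5.85 × 19.1) = 5.1298 in.
With β₁ = 0.757, c = a/β₁ = 5.1298/0.757 = 6.78 in.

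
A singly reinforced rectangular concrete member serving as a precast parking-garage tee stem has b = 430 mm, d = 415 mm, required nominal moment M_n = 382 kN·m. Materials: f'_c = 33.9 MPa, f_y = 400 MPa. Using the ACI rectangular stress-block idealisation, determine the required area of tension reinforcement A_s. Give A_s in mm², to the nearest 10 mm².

A_s ≈ 2560 mm²

With M_n = 0.85 f'_c a b (d − a/2), solve the quadratic for a:
a = d − √(d² − 2M_n/(0.85 f'_c b)) = 415 − √(415² − 2 × 382×10⁶/(0.85 × 33.9 × 430)) = 82.49 mm.
A_s = 0.85 f'_c a b / f_y = 0.85 × 33.9 × 82.49 × 430 / 400 = 2555.2 mm².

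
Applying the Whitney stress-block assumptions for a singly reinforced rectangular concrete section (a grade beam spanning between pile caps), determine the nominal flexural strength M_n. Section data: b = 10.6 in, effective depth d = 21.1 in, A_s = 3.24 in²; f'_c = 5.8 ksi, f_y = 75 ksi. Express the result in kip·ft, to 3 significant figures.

T = A_s f_y = 3.24 × 75 = 243 kips.
a = T/(0.85 f'_c b) = 243/(0.85 × 5.8 × 10.6) = 4.650 in.
M_n = T(d − a/2) = 243 × (21.1 − 2.325) = 4562.3 kip·in = 4562.3/12 = 380.19 kip·ft.

M_n ≈ 380 kip·ft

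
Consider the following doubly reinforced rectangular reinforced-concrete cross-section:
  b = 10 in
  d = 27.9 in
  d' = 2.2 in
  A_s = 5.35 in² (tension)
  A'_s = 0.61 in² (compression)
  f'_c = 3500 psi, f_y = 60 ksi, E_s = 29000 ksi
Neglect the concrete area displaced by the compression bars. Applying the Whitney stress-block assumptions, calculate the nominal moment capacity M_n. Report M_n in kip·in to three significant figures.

Assume both steels yield.
a = (A_s − A'_s) f_y/(0.85 f'_c b) = (5.35 − 0.61) × 60/(0.85 × 3.5 × 10) = 9.560 in.
c = a/β₁ = 9.560/0.85 = 11.247 in; ε'_s = 0.003(c − d')/c = 0.0024 ≥ ε_y = 0.0021, so the compression steel yields.
M_n = (A_s − A'_s) f_y (d − a/2) + A'_s f_y (d − d') = 284.4 × (27.9 − 4.78) + 36.6 × (27.9 − 2.2) = 6575.3 + 940.6 = 7515.9 kip·in.

M_n ≈ 7520 kip·in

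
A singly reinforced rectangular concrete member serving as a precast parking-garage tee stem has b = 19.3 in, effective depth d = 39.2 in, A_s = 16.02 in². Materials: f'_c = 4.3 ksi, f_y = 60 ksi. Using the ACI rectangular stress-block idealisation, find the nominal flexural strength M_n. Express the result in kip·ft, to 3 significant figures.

M_n ≈ 2590 kip·ft

T = A_s f_y = 16.02 × 60 = 961.2 kips.
a = T/(0.85 f'_c b) = 961.2/(0.85 × 4.3 × 19.3) = 13.626 in.
M_n = T(d − a/2) = 961.2 × (39.2 − 6.813) = 31130.4 kip·in = 31130.4/12 = 2594.20 kip·ft.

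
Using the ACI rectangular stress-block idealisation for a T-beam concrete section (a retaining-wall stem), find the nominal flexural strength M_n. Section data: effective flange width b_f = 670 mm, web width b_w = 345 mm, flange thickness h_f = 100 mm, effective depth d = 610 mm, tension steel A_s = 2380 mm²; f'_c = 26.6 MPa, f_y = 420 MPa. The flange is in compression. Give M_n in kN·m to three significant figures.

M_n ≈ 577 kN·m

Tension: T = A_s f_y = 2380 × 420 = 999600 N.
Try a within the flange: a = T/(0.85 f'_c b_f) = 999600/(0.85 × 26.6 × 670) = 65.99 mm.
Since a = 65.99 ≤ h_f = 100 mm, the stress block lies entirely in the flange; analyse as a rectangular beam of width b_f.
M_n = T(d − a/2) = 999600 × (610 − 32.995) = 576.77 × 10⁶ N·mm.
M_n = 576.77 kN·m.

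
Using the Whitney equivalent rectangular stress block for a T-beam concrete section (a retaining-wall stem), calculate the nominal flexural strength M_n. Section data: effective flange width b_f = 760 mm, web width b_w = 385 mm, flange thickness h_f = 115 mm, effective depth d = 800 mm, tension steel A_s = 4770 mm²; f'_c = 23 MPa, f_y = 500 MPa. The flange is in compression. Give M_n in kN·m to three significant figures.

M_n ≈ 1700 kN·m

Tension: T = A_s f_y = 4770 × 500 = 2385000 N.
Try a within the flange: a = T/(0.85 f'_c b_f) = 2385000/(0.85 × 23 × 760) = 160.52 mm.
a = 160.52 > h_f = 115 mm: the block extends into the web. Split into flange-overhang and web parts.
C_f = 0.85 f'_c (b_f − b_w) h_f = 0.85 × 23 × (760 − 385) × 115 = 843094 N.
Remaining web compression depth: a_w = (T − C_f)/(0.85 f'_c b_w) = (2385000 − 843094)/(0.85 × 23 × 385) = 204.86 mm.
M_n = C_f(d − h_f/2) + (T − C_f)(d − a_w/2) = 843094 × (800 − 57.5) + 1541906 × (800 − 102.43) = 626.00 + 1075.59 = 1701.59 × 10⁶ N·mm.
M_n = 1701.59 kN·m.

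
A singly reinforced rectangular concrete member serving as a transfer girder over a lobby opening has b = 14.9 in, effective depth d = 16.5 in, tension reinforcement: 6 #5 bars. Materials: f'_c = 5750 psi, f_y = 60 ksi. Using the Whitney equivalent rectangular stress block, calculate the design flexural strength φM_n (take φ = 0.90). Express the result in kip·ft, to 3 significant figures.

φM_n ≈ 132 kip·ft

A_s = 6 × 0.31 = 1.86 in².
T = A_s f_y = 1.86 × 60 = 111.6 kips.
a = T/(0.85 f'_c b) = 111.6/(0.85 × 5.75 × 14.9) = 1.532 in.
M_n = T(d − a/2) = 111.6 × (16.5 − 0.766) = 1755.9 kip·in = 1755.9/12 = 146.33 kip·ft.
φM_n = 0.90 × 146.33 = 131.70 kip·ft.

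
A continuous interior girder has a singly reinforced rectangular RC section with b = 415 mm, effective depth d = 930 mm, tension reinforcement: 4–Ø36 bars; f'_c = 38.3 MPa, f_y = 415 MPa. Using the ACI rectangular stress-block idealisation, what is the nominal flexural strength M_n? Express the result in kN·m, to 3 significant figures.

A_s = 4 × 1018 = 4072 mm².
T = A_s f_y = 4072 × 415 = 1689880 N = 1689.88 kN.
From C = T: a = T/(0.85 f'_c b) = 1689880/(0.85 × 38.3 × 415) = 125.08 mm.
M_n = T(d − a/2) = 1689.88 kN × (930 − 62.54) mm = 1465.90 kN·m.

M_n ≈ 1470 kN·m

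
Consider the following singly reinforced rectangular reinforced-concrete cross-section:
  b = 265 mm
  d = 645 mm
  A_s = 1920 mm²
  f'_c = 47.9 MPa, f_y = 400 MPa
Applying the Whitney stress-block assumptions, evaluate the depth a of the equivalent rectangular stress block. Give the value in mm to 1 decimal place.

T = A_s f_y = 1920 × 400 = 768000 N = 768 kN.
Setting C = 0.85 f'_c a b equal to T: a = 768000/(0.85 × 47.9 × 265) = 71.2 mm.

a ≈ 71.2 mm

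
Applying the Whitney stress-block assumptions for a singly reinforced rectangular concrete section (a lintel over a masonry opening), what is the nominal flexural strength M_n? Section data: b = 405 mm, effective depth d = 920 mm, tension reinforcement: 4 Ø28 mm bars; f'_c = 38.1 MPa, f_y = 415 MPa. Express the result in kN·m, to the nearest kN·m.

A_s = 4 × 616 = 2464 mm².
T = A_s f_y = 2464 × 415 = 1022560 N = 1022.56 kN.
From C = T: a = T/(0.85 f'_c b) = 1022560/(0.85 × 38.1 × 405) = 77.96 mm.
M_n = T(d − a/2) = 1022.56 kN × (920 − 38.98) mm = 900.90 kN·m.

M_n ≈ 901 kN·m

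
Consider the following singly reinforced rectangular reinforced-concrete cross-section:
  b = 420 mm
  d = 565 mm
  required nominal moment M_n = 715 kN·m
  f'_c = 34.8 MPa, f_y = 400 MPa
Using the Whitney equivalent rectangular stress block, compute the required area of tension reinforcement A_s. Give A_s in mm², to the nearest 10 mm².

A_s ≈ 3520 mm²

With M_n = 0.85 f'_c a b (d − a/2), solve the quadratic for a:
a = d − √(d² − 2M_n/(0.85 f'_c b)) = 565 − √(565² − 2 × 715×10⁶/(0.85 × 34.8 × 420)) = 113.20 mm.
A_s = 0.85 f'_c a b / f_y = 0.85 × 34.8 × 113.20 × 420 / 400 = 3515.9 mm².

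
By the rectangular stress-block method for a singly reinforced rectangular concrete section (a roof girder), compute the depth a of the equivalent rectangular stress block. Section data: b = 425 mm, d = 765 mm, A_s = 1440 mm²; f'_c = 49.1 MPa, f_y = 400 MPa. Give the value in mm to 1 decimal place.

T = A_s f_y = 1440 × 400 = 576000 N = 576 kN.
Setting C = 0.85 f'_c a b equal to T: a = 576000/(0.85 × 49.1 × 425) = 32.5 mm.

a ≈ 32.5 mm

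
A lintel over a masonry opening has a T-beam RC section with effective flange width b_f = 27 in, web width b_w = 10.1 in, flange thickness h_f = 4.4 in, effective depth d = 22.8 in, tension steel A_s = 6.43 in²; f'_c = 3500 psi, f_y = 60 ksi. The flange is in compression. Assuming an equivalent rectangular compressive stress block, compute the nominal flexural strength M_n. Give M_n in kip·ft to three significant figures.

Tension: T = A_s f_y = 6.43 × 60 = 385.8 kips.
Try a within the flange: a = T/(0.85 f'_c b_f) = 385.8/(0.85 × 3.5 × 27) = 4.803 in.
a = 4.803 > h_f = 4.4 in: the block extends into the web. Split into flange-overhang and web parts.
C_f = 0.85 f'_c (b_f − b_w) h_f = 0.85 × 3.5 × (27 − 10.1) × 4.4 = 221.2 kips.
Remaining web compression depth: a_w = (T − C_f)/(0.85 f'_c b_w) = (385.8 − 221.2)/(0.85 × 3.5 × 10.1) = 5.478 in.
M_n = C_f(d − h_f/2) + (T − C_f)(d − a_w/2) = 221.2 × (22.8 − 2.2) + 164.6 × (22.8 − 2.739) = 4556.7 + 3302.0 = 7858.7 kip·in.
M_n = 7858.7/12 = 654.89 kip·ft.

M_n ≈ 655 kip·ft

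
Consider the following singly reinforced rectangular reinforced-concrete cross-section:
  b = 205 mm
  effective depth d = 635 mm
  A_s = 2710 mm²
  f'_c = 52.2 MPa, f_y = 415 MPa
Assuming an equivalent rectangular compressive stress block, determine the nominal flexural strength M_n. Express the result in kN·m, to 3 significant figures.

T = A_s f_y = 2710 × 415 = 1124650 N = 1124.65 kN.
From C = T: a = T/(0.85 f'_c b) = 1124650/(0.85 × 52.2 × 205) = 123.64 mm.
M_n = T(d − a/2) = 1124.65 kN × (635 − 61.82) mm = 644.63 kN·m.

M_n ≈ 645 kN·m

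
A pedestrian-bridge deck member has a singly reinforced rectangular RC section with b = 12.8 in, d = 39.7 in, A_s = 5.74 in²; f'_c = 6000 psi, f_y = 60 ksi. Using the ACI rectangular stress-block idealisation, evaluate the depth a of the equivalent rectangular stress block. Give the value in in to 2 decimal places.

a ≈ 5.28 in

T = A_s f_y = 5.74 × 60 = 344.4 kips.
a = T/(0.85 f'_c b) = 344.4/(0.85 × 6 × 12.8) = 5.28 in.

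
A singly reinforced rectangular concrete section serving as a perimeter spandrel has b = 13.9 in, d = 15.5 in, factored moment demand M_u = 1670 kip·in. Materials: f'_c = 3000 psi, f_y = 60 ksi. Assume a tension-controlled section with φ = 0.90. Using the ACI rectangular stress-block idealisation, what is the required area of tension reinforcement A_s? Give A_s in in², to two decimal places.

A_s ≈ 2.28 in²

M_n = M_u/φ = 1670/0.90 = 1855.56 kip·in.
From M_n = 0.85 f'_c a b (d − a/2):
a = d − √(d² − 2M_n/(0.85 f'_c b)) = 15.5 − √(15.5² − 2 × 1855.56/(0.85 × 3 × 13.9)) = 3.857 in.
A_s = 0.85 f'_c a b / f_y = 0.85 × 3 × 3.857 × 13.9 / 60 = 2.279 in².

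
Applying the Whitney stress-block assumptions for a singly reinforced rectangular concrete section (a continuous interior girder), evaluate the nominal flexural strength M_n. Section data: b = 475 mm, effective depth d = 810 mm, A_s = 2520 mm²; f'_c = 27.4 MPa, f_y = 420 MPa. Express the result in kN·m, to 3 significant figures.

T = A_s f_y = 2520 × 420 = 1058400 N = 1058.4 kN.
From C = T: a = T/(0.85 f'_c b) = 1058400/(0.85 × 27.4 × 475) = 95.67 mm.
M_n = T(d − a/2) = 1058.4 kN × (810 − 47.835) mm = 806.68 kN·m.

M_n ≈ 807 kN·m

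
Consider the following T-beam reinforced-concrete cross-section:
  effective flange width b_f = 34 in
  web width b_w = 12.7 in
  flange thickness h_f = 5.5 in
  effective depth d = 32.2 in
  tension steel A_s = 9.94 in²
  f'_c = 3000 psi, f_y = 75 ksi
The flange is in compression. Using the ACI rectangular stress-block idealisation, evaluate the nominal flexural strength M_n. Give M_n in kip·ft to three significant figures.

M_n ≈ 1680 kip·ft

Tension: T = A_s f_y = 9.94 × 75 = 745.5 kips.
Try a within the flange: a = T/(0.85 f'_c b_f) = 745.5/(0.85 × 3 × 34) = 8.599 in.
a = 8.599 > h_f = 5.5 in: the block extends into the web. Split into flange-overhang and web parts.
C_f = 0.85 f'_c (b_f − b_w) h_f = 0.85 × 3 × (34 − 12.7) × 5.5 = 298.7 kips.
Remaining web compression depth: a_w = (T − C_f)/(0.85 f'_c b_w) = (745.5 − 298.7)/(0.85 × 3 × 12.7) = 13.797 in.
M_n = C_f(d − h_f/2) + (T − C_f)(d − a_w/2) = 298.7 × (32.2 − 2.75) + 446.8 × (32.2 − 6.8985) = 8796.7 + 11304.7 = 20101.4 kip·in.
M_n = 20101.4/12 = 1675.12 kip·ft.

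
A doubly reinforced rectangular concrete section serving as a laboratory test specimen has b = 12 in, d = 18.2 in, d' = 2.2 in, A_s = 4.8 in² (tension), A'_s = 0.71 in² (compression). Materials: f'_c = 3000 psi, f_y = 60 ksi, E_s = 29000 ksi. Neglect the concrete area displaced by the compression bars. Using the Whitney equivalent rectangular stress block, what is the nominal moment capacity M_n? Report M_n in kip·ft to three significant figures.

M_n ≈ 347 kip·ft

Assume both steels yield.
a = (A_s − A'_s) f_y/(0.85 f'_c b) = (4.8 − 0.71) × 60/(0.85 × 3 × 12) = 8.020 in.
c = a/β₁ = 8.020/0.85 = 9.435 in; ε'_s = 0.003(c − d')/c = 0.0023 ≥ ε_y = 0.0021, so the compression steel yields.
M_n = (A_s − A'_s) f_y (d − a/2) + A'_s f_y (d − d') = 245.4 × (18.2 − 4.01) + 42.6 × (18.2 − 2.2) = 3482.2 + 681.6 = 4163.8 kip·in = 4163.8/12 = 346.98 kip·ft.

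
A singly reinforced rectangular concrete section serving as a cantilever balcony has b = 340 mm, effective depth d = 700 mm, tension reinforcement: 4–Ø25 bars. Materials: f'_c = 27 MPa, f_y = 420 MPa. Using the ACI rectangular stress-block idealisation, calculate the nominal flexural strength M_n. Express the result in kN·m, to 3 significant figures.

M_n ≈ 534 kN·m

A_s = 4 × 491 = 1964 mm².
T = A_s f_y = 1964 × 420 = 824880 N = 824.88 kN.
From C = T: a = T/(0.85 f'_c b) = 824880/(0.85 × 27 × 340) = 105.71 mm.
M_n = T(d − a/2) = 824.88 kN × (700 − 52.855) mm = 533.82 kN·m.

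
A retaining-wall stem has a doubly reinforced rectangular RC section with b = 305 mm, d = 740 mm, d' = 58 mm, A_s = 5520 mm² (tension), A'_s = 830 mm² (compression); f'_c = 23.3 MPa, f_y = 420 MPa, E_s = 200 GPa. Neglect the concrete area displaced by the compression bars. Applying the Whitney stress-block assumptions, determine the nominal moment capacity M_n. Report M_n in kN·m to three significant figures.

Assume both tension and compression steel yield.
Net tension couple steel: A_s − A'_s = 4690 mm².
a = (A_s − A'_s) f_y / (0.85 f'_c b) = 1969800/(0.85 × 23.3 × 305) = 326.10 mm.
c = a/β₁ = 326.10/0.85 = 383.65 mm; ε'_s = 0.003(c − d')/c = 0.0025 ≥ f_y/E_s = 0.0021, so compression steel does yield.
M_n = (A_s − A'_s) f_y (d − a/2) + A'_s f_y (d − d') = [1969800 × (740 − 163.05) + 348600 × (740 − 58)] × 10⁻⁶ = 1136.48 + 237.75 = 1374.23 kN·m.

M_n ≈ 1370 kN·m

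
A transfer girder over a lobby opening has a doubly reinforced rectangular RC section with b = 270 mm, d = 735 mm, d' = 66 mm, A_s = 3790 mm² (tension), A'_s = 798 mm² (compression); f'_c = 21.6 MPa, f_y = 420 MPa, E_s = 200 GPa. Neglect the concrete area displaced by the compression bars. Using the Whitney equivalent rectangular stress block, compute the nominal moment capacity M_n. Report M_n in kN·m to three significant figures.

M_n ≈ 989 kN·m

Assume both tension and compression steel yield.
Net tension couple steel: A_s − A'_s = 2992 mm².
a = (A_s − A'_s) f_y / (0.85 f'_c b) = 1256640/(0.85 × 21.6 × 270) = 253.50 mm.
c = a/β₁ = 253.50/0.85 = 298.24 mm; ε'_s = 0.003(c − d')/c = 0.0023 ≥ f_y/E_s = 0.0021, so compression steel does yield.
M_n = (A_s − A'_s) f_y (d − a/2) + A'_s f_y (d − d') = [1256640 × (735 − 126.75) + 335160 × (735 − 66)] × 10⁻⁶ = 764.35 + 224.22 = 988.57 kN·m.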